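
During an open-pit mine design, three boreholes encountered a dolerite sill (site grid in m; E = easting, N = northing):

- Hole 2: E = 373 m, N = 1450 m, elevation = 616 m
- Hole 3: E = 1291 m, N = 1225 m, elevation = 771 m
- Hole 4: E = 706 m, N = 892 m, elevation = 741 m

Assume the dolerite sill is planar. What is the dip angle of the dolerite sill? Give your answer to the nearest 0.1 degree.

Let the plane be z = a·E + b·N + c.
Hole 3−Hole 2: 918a − 225b = 155;  Hole 4−Hole 2: 333a − 558b = 125.
Solving gives a = 0.13346, b = −0.14437.
Gradient magnitude |∇z| = √(a² + b²) = √(0.01781 + 0.02084) = 0.19661.
True dip = arctan(0.19661) = 11.1°, dipping toward NW (azimuth ≈ 317°).

11.1°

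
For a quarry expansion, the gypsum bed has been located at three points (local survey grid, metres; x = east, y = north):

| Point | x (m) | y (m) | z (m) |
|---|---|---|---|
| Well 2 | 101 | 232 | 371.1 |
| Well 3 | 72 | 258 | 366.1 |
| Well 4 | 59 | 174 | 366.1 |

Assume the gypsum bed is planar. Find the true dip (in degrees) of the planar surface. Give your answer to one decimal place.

Let the plane be z = a·x + b·y + c.
Well 3−Well 2: −29a + 26b = −5;  Well 4−Well 2: −42a − 58b = −5.
Solving gives a = 0.15141, b = −0.02343.
Gradient magnitude |∇z| = √(a² + b²) = √(0.02292 + 0.00055) = 0.15321.
True dip = arctan(0.15321) = 8.7°, dipping toward W (azimuth ≈ 279°).

8.7°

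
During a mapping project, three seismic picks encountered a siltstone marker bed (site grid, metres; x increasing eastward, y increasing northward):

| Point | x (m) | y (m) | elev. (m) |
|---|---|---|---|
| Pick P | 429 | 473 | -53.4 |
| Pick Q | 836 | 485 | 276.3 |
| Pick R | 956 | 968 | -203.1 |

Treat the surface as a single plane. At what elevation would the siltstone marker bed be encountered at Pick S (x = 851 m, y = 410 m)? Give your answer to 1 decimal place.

379.2 m

Let the plane be z = a·x + b·y + c.
Pick Q−Pick P: 407a + 12b = 329.7;  Pick R−Pick P: 527a + 495b = −149.7.
Solving gives a = 0.84553, b = −1.20262.
Then c = -53.4 − a·429 − b·473 = 152.70.
At (851, 410): z = 719.5 − 493.1 + 152.70 = 379.2 m.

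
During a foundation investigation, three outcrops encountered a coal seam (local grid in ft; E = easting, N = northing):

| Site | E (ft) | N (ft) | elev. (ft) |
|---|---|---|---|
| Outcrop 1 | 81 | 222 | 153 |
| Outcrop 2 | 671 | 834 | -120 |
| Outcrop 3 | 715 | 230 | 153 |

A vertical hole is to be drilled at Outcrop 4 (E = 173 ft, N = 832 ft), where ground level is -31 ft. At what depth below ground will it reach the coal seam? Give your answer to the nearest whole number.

91 ft

Let the plane be z = a·E + b·N + c.
Outcrop 2−Outcrop 1: 590a + 612b = −273;  Outcrop 3−Outcrop 1: 634a + 8b = 0.
Solving gives a = 0.00570, b = −0.45157.
Then c = 153 − a·81 − b·222 = 252.79.
At (173, 832): z_contact = 1.0 − 375.7 + 252.79 = -121.9 ft.
Depth below ground = -31 − (-121.9) = 91 ft.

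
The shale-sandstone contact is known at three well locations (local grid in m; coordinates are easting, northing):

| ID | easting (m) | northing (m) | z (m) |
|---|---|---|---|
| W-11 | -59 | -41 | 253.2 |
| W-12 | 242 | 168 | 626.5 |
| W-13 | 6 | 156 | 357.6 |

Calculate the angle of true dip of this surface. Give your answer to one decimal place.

Let the plane be z = a·easting + b·northing + c.
W-12−W-11: 301a + 209b = 373.3;  W-13−W-11: 65a + 197b = 104.4.
Solving gives a = 1.13144, b = 0.15663.
Gradient magnitude |∇z| = √(a² + b²) = √(1.28016 + 0.02453) = 1.14223.
True dip = arctan(1.14223) = 48.8°, dipping toward W (azimuth ≈ 262°).

48.8°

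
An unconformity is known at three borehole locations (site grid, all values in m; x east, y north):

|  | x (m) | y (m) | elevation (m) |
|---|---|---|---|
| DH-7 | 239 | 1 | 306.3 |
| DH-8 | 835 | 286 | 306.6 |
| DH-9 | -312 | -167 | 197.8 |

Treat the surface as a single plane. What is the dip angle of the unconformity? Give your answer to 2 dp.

51.49°

Let the plane be z = a·x + b·y + c.
DH-8−DH-7: 596a + 285b = 0.3;  DH-9−DH-7: −551a − 168b = −108.5.
Solving gives a = 0.54250, b = −1.13344.
Gradient magnitude |∇z| = √(a² + b²) = √(0.29431 + 1.28469) = 1.25658.
True dip = arctan(1.25658) = 51.49°, dipping toward NNW (azimuth ≈ 334°).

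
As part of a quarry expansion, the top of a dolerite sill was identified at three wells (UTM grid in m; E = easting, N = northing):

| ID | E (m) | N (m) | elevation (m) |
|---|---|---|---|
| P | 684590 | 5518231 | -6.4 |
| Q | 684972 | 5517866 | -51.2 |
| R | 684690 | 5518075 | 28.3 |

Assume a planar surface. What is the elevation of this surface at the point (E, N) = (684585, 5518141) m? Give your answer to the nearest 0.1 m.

67.0 m

Two edge vectors: P→Q = (382, -365, -44.8), P→R = (100, -156, 34.7).
Normal n = (P→Q) × (P→R) = (-19654.3, -17735.4, -23092).
So ∂z/∂E = −n_x/n_z = −0.851130262 and ∂z/∂N = −n_y/n_z = −0.768032219.
Intercept c from P: -6.4 + 582675.27 + 4238179.20 = 4820848.07.
At (684585, 5518141): z = −582671.0 − 4238110.1 + 4820848.07 = 67.0 m.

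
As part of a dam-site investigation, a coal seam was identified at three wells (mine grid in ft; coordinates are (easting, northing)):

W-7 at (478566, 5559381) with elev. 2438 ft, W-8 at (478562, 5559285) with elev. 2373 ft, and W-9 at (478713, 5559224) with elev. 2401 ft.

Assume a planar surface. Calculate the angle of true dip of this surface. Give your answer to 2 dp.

38.60°

Let the plane be z = a·E + b·N + c.
W-8−W-7: −4a − 96b = −65;  W-9−W-7: 147a − 157b = −37.
Solving gives a = 0.45136, b = 0.65828.
Gradient magnitude |∇z| = √(a² + b²) = √(0.20372 + 0.43333) = 0.79815.
True dip = arctan(0.79815) = 38.60°, dipping toward SW (azimuth ≈ 214°).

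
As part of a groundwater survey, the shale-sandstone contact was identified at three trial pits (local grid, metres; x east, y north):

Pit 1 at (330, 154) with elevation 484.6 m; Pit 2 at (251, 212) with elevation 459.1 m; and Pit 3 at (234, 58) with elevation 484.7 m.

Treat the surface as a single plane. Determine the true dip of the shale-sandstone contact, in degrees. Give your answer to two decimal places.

14.75°

Two edge vectors: Pit 1→Pit 2 = (-79, 58, -25.5), Pit 1→Pit 3 = (-96, -96, 0.1).
Normal n = (Pit 1→Pit 2) × (Pit 1→Pit 3) = (-2442.2, 2455.9, 13152).
So ∂z/∂x = −n_x/n_z = 0.18569 and ∂z/∂y = −n_y/n_z = −0.18673.
Gradient magnitude |∇z| = √(a² + b²) = √(0.03448 + 0.03487) = 0.26334.
True dip = arctan(0.26334) = 14.75°, dipping toward NW (azimuth ≈ 315°).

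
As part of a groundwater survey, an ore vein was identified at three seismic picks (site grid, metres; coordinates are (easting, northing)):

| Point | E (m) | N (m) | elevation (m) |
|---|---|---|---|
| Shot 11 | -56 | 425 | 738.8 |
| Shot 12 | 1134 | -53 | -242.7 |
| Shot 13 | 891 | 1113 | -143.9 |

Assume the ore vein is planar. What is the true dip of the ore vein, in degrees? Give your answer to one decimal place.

Let the plane be z = a·E + b·N + c.
Shot 12−Shot 11: 1190a − 478b = −981.5;  Shot 13−Shot 11: 947a + 688b = −882.7.
Solving gives a = −0.86300, b = −0.09512.
Gradient magnitude |∇z| = √(a² + b²) = √(0.74476 + 0.00905) = 0.86822.
True dip = arctan(0.86822) = 41.0°, dipping toward E (azimuth ≈ 084°).

41.0°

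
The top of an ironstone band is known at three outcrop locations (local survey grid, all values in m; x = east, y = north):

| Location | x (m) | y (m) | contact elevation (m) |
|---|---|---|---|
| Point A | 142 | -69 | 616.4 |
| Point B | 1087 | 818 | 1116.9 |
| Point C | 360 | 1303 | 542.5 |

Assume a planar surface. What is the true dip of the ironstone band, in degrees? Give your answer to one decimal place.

35.0°

Let the plane be z = a·x + b·y + c.
Point B−Point A: 945a + 887b = 500.5;  Point C−Point A: 218a + 1372b = −73.9.
Solving gives a = 0.68188, b = −0.16221.
Gradient magnitude |∇z| = √(a² + b²) = √(0.46496 + 0.02631) = 0.70091.
True dip = arctan(0.70091) = 35.0°, dipping toward WNW (azimuth ≈ 283°).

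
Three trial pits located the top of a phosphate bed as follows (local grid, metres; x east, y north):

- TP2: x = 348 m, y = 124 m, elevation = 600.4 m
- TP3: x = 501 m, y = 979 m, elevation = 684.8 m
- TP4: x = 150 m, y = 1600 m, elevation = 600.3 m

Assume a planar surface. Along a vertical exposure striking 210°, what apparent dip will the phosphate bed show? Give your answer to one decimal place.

Let the plane be z = a·x + b·y + c.
TP3−TP2: 153a + 855b = 84.4;  TP4−TP2: −198a + 1476b = −0.1.
Solving gives a = 0.31550, b = 0.04226.
Unit vector along 210° is (sin 210°, cos 210°) = (-0.5000, -0.8660).
Slope in that direction = a·(-0.5000) + b·(-0.8660) = −0.19434.
Apparent dip = arctan|0.19434| = 11.0° (true dip is 17.7°, so apparent ≤ true as expected).

11.0°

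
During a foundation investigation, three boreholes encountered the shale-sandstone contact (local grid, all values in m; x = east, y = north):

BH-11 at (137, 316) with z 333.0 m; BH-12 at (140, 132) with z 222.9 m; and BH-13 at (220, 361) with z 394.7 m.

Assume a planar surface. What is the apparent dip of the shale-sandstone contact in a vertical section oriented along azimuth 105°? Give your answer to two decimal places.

13.74°

Let the plane be z = a·x + b·y + c.
BH-12−BH-11: 3a − 184b = −110.1;  BH-13−BH-11: 83a + 45b = 61.7.
Solving gives a = 0.41529, b = 0.60514.
Unit vector along 105° is (sin 105°, cos 105°) = (0.9659, -0.2588).
Slope in that direction = a·(0.9659) + b·(-0.2588) = 0.24451.
Apparent dip = arctan|0.24451| = 13.74° (true dip is 36.3°, so apparent ≤ true as expected).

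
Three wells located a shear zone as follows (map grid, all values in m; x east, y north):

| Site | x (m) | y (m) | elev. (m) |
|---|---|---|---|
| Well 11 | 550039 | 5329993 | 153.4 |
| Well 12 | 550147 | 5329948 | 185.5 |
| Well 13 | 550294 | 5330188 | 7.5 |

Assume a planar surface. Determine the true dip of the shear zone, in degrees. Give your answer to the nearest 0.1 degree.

Let the plane be z = a·x + b·y + c.
Well 12−Well 11: 108a − 45b = 32.1;  Well 13−Well 11: 255a + 195b = −145.9.
Solving gives a = −0.00941, b = −0.73591.
Gradient magnitude |∇z| = √(a² + b²) = √(0.00009 + 0.54156) = 0.73597.
True dip = arctan(0.73597) = 36.4°, dipping toward N (azimuth ≈ 001°).

36.4°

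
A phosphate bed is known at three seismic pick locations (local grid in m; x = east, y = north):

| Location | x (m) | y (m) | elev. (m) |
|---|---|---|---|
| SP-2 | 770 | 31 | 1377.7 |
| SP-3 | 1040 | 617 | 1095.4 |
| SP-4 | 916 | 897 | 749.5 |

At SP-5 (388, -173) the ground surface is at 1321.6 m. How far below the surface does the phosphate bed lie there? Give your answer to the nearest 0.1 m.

85.8 m

Two edge vectors: SP-2→SP-3 = (270, 586, -282.3), SP-2→SP-4 = (146, 866, -628.2).
Normal n = (SP-2→SP-3) × (SP-2→SP-4) = (-123653.4, 128398.2, 148264).
So ∂z/∂x = −n_x/n_z = 0.834008 and ∂z/∂y = −n_y/n_z = −0.866011.
Intercept c from SP-2: 1377.7 − 642.19 + 26.85 = 762.36.
At (388, -173): z_contact = 323.60 + 149.82 + 762.36 = 1235.78 m.
Depth below ground = 1321.6 − 1235.78 = 85.8 m.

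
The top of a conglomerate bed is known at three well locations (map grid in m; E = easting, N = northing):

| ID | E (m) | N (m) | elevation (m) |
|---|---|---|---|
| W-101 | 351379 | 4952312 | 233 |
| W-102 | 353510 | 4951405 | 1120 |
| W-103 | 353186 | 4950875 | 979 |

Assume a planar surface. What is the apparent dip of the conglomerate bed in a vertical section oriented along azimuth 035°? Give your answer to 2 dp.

Let the plane be z = a·E + b·N + c.
W-102−W-101: 2131a − 907b = 887;  W-103−W-101: 1807a − 1437b = 746.
Solving gives a = 0.42015, b = 0.00919.
Unit vector along 035° is (sin 35°, cos 35°) = (0.5736, 0.8192).
Slope in that direction = a·(0.5736) + b·(0.8192) = 0.24852.
Apparent dip = arctan|0.24852| = 13.96° (true dip is 22.8°, so apparent ≤ true as expected).

13.96°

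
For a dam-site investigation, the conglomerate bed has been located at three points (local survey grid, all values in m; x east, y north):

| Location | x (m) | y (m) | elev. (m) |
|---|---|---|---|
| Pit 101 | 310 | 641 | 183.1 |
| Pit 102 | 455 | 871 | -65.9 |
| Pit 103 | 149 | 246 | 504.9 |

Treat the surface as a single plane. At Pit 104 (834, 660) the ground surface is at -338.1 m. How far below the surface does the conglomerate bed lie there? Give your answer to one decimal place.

115.0 m

Two edge vectors: Pit 101→Pit 102 = (145, 230, -249), Pit 101→Pit 103 = (-161, -395, 321.8).
Normal n = (Pit 101→Pit 102) × (Pit 101→Pit 103) = (-24341, -6572, -20245).
So ∂z/∂x = −n_x/n_z = −1.20232 and ∂z/∂y = −n_y/n_z = −0.32462.
Intercept c from Pit 101: 183.1 + 372.72 + 208.08 = 763.90.
At (834, 660): z_contact = −1002.74 − 214.25 + 763.90 = -453.08 m.
Depth below ground = -338.1 − (-453.08) = 115.0 m.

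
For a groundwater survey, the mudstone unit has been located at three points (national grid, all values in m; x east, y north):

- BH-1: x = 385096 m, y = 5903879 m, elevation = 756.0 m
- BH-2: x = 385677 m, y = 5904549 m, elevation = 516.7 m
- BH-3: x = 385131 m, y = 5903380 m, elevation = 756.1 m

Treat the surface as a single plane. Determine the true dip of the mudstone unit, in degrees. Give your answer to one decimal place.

20.9°

Let the plane be z = a·x + b·y + c.
BH-2−BH-1: 581a + 670b = −239.3;  BH-3−BH-1: 35a − 499b = 0.1.
Solving gives a = −0.38084, b = −0.02691.
Gradient magnitude |∇z| = √(a² + b²) = √(0.14504 + 0.00072) = 0.38179.
True dip = arctan(0.38179) = 20.9°, dipping toward E (azimuth ≈ 086°).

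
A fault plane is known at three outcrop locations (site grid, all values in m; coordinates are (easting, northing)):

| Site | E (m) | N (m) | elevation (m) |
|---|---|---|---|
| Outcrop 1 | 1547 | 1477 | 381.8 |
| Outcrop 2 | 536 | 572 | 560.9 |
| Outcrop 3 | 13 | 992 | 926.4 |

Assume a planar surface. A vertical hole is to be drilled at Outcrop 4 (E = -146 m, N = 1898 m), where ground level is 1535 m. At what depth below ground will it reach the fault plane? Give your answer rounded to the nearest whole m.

258 m

Two edge vectors: Outcrop 1→Outcrop 2 = (-1011, -905, 179.1), Outcrop 1→Outcrop 3 = (-1534, -485, 544.6).
Normal n = (Outcrop 1→Outcrop 2) × (Outcrop 1→Outcrop 3) = (-405999.5, 275851.2, -897935).
So ∂z/∂E = −n_x/n_z = −0.45215 and ∂z/∂N = −n_y/n_z = 0.30721.
Intercept c from Outcrop 1: 381.8 + 699.47 − 453.74 = 627.53.
At (-146, 1898): z_contact = 66.0 + 583.1 + 627.53 = 1276.6 m.
Depth below ground = 1535 − 1276.6 = 258 m.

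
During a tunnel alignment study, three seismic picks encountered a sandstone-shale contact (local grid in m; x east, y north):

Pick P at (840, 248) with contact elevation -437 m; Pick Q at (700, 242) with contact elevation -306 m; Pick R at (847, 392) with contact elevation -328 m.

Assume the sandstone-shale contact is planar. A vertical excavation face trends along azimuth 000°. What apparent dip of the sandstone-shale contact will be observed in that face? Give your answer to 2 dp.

Let the plane be z = a·x + b·y + c.
Pick Q−Pick P: −140a − 6b = 131;  Pick R−Pick P: 7a + 144b = 109.
Solving gives a = −0.97018, b = 0.80411.
Unit vector along 000° is (sin 0°, cos 0°) = (0.0000, 1.0000).
Slope in that direction = a·(0.0000) + b·(1.0000) = 0.80411.
Apparent dip = arctan|0.80411| = 38.80° (true dip is 51.6°, so apparent ≤ true as expected).

38.80°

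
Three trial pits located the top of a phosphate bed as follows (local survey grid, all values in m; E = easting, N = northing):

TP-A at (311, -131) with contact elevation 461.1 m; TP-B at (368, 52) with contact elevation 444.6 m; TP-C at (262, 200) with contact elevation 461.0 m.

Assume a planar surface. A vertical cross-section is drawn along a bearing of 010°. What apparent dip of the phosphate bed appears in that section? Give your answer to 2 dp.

Let the plane be z = a·E + b·N + c.
TP-B−TP-A: 57a + 183b = −16.5;  TP-C−TP-A: −49a + 331b = −0.1.
Solving gives a = −0.19556, b = −0.02925.
Unit vector along 010° is (sin 10°, cos 10°) = (0.1736, 0.9848).
Slope in that direction = a·(0.1736) + b·(0.9848) = −0.06277.
Apparent dip = arctan|0.06277| = 3.59° (true dip is 11.2°, so apparent ≤ true as expected).

3.59°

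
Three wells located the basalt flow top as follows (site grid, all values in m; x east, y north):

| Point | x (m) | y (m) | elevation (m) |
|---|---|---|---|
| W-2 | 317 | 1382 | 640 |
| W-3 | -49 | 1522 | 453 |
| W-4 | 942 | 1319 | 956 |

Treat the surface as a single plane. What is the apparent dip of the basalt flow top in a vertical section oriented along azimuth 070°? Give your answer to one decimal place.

25.0°

Let the plane be z = a·x + b·y + c.
W-3−W-2: −366a + 140b = −187;  W-4−W-2: 625a − 63b = 316.
Solving gives a = 0.50369, b = −0.01892.
Unit vector along 070° is (sin 70°, cos 70°) = (0.9397, 0.3420).
Slope in that direction = a·(0.9397) + b·(0.3420) = 0.46685.
Apparent dip = arctan|0.46685| = 25.0° (true dip is 26.8°, so apparent ≤ true as expected).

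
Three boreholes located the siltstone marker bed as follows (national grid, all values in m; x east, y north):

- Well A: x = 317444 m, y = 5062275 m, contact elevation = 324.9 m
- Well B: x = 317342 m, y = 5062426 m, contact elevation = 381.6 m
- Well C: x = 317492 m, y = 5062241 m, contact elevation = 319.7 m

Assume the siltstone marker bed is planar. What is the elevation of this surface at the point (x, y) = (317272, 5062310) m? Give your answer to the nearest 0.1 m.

293.2 m

Two edge vectors: Well A→Well B = (-102, 151, 56.7), Well A→Well C = (48, -34, -5.2).
Normal n = (Well A→Well B) × (Well A→Well C) = (1142.6, 2191.2, -3780).
So ∂z/∂x = −n_x/n_z = 0.302275132 and ∂z/∂y = −n_y/n_z = 0.579682540.
Intercept c from Well A: 324.9 − 95955.43 − 2934512.43 = −3030142.96.
At (317272, 5062310): z = 95903.4 + 2934532.7 − 3030142.96 = 293.2 m.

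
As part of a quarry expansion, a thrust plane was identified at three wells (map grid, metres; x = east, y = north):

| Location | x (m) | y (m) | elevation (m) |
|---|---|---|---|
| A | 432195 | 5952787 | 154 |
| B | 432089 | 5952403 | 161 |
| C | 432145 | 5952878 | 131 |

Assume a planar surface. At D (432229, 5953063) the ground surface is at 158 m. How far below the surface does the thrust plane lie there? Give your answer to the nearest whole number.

21 m

Two edge vectors: A→B = (-106, -384, 7), A→C = (-50, 91, -23).
Normal n = (A→B) × (A→C) = (8195, -2788, -28846).
So ∂z/∂x = −n_x/n_z = 0.28409485 and ∂z/∂y = −n_y/n_z = −0.09665118.
Intercept c from A: 154 − 122784.37 + 575343.90 = 452713.53.
At (432229, 5953063): z_contact = 122794.0 − 575370.6 + 452713.53 = 137.0 m.
Depth below ground = 158 − 137.0 = 21 m.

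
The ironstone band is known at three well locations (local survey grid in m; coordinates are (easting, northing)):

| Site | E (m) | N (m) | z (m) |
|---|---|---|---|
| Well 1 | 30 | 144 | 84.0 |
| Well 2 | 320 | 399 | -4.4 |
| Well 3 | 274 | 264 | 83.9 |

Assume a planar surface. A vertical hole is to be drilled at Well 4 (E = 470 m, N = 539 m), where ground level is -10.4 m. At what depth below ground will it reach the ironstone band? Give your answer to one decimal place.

Let the plane be z = a·E + b·N + c.
Well 2−Well 1: 290a + 255b = −88.4;  Well 3−Well 1: 244a + 120b = −0.1.
Solving gives a = 0.38594, b = −0.78558.
Then c = 84 − a·30 − b·144 = 185.55.
At (470, 539): z_contact = 181.39 − 423.43 + 185.55 = -56.49 m.
Depth below ground = -10.4 − (-56.49) = 46.1 m.

46.1 m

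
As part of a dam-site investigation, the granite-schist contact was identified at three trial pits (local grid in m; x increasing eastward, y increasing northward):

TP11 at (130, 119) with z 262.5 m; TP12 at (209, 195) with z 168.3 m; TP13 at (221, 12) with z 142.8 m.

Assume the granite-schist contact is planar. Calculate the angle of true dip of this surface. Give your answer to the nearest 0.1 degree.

51.3°

Two edge vectors: TP11→TP12 = (79, 76, -94.2), TP11→TP13 = (91, -107, -119.7).
Normal n = (TP11→TP12) × (TP11→TP13) = (-19176.6, 884.1, -15369).
So ∂z/∂x = −n_x/n_z = −1.24775 and ∂z/∂y = −n_y/n_z = 0.05752.
Gradient magnitude |∇z| = √(a² + b²) = √(1.55687 + 0.00331) = 1.24907.
True dip = arctan(1.24907) = 51.3°, dipping toward E (azimuth ≈ 093°).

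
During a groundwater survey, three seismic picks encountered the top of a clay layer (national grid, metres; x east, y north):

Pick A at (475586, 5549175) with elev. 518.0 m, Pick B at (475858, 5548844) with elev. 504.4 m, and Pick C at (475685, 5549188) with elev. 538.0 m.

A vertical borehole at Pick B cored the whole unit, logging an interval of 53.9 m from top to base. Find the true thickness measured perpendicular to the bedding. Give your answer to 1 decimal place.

Two edge vectors: Pick A→Pick B = (272, -331, -13.6), Pick A→Pick C = (99, 13, 20).
Normal n = (Pick A→Pick B) × (Pick A→Pick C) = (-6443.2, -6786.4, 36305).
So ∂z/∂x = −n_x/n_z = 0.17747 and ∂z/∂y = −n_y/n_z = 0.18693.
|∇z| = √(a²+b²) = 0.25776, so dip δ = arctan(0.25776) = 14.45°.
True thickness = vertical thickness × cos δ = 53.9 × cos 14.45° = 52.2 m.

52.2 m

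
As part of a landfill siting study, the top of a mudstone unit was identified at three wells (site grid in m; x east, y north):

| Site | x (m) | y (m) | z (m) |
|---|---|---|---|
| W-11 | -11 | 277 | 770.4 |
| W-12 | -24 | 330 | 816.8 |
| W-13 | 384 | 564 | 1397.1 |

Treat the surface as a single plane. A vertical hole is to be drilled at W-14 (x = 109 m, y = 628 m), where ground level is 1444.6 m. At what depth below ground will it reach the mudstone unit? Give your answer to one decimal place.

200.7 m

Two edge vectors: W-11→W-12 = (-13, 53, 46.4), W-11→W-13 = (395, 287, 626.7).
Normal n = (W-11→W-12) × (W-11→W-13) = (19898.3, 26475.1, -24666).
So ∂z/∂x = −n_x/n_z = 0.80671 and ∂z/∂y = −n_y/n_z = 1.07334.
Intercept c from W-11: 770.4 + 8.87 − 297.32 = 481.96.
At (109, 628): z_contact = 87.93 + 674.06 + 481.96 = 1243.95 m.
Depth below ground = 1444.6 − 1243.95 = 200.7 m.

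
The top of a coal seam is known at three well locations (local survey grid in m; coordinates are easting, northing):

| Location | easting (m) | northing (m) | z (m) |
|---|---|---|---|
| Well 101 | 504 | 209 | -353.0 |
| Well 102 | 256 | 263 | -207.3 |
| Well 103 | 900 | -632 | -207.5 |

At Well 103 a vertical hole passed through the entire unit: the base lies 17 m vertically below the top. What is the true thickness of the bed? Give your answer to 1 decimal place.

12.9 m

Let the plane be z = a·easting + b·northing + c.
Well 102−Well 101: −248a + 54b = 145.7;  Well 103−Well 101: 396a − 841b = 145.5.
Solving gives a = −0.69659, b = −0.50101.
|∇z| = √(a²+b²) = 0.85805, so dip δ = arctan(0.85805) = 40.63°.
True thickness = vertical thickness × cos δ = 17 × cos 40.63° = 12.9 m.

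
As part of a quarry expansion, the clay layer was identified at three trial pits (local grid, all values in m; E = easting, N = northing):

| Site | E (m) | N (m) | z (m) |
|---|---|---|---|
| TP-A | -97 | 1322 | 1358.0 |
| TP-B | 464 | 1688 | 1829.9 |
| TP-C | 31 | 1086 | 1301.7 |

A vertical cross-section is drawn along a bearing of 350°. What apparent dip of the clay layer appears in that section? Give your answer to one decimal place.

Two edge vectors: TP-A→TP-B = (561, 366, 471.9), TP-A→TP-C = (128, -236, -56.3).
Normal n = (TP-A→TP-B) × (TP-A→TP-C) = (90762.6, 91987.5, -179244).
So ∂z/∂E = −n_x/n_z = 0.50636 and ∂z/∂N = −n_y/n_z = 0.51320.
Unit vector along 350° is (sin 350°, cos 350°) = (-0.1736, 0.9848).
Slope in that direction = a·(-0.1736) + b·(0.9848) = 0.41747.
Apparent dip = arctan|0.41747| = 22.7° (true dip is 35.8°, so apparent ≤ true as expected).

22.7°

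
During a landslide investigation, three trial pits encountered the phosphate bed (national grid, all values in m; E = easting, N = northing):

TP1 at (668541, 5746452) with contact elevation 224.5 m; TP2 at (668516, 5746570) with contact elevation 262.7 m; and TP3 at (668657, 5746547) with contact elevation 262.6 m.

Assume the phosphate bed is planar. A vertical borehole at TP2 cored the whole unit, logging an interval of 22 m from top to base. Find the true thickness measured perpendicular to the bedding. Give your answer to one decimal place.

Two edge vectors: TP1→TP2 = (-25, 118, 38.2), TP1→TP3 = (116, 95, 38.1).
Normal n = (TP1→TP2) × (TP1→TP3) = (866.8, 5383.7, -16063).
So ∂z/∂E = −n_x/n_z = 0.05396 and ∂z/∂N = −n_y/n_z = 0.33516.
|∇z| = √(a²+b²) = 0.33948, so dip δ = arctan(0.33948) = 18.75°.
True thickness = vertical thickness × cos δ = 22 × cos 18.75° = 20.8 m.

20.8 m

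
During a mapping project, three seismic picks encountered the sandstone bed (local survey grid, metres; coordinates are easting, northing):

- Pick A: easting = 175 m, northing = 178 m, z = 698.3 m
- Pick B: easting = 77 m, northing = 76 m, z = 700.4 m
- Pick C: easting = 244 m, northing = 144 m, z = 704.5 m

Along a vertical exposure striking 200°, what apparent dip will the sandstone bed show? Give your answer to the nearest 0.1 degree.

Let the plane be z = a·easting + b·northing + c.
Pick B−Pick A: −98a − 102b = 2.1;  Pick C−Pick A: 69a − 34b = 6.2.
Solving gives a = 0.05410, b = −0.07257.
Unit vector along 200° is (sin 200°, cos 200°) = (-0.3420, -0.9397).
Slope in that direction = a·(-0.3420) + b·(-0.9397) = 0.04969.
Apparent dip = arctan|0.04969| = 2.8° (true dip is 5.2°, so apparent ≤ true as expected).

2.8°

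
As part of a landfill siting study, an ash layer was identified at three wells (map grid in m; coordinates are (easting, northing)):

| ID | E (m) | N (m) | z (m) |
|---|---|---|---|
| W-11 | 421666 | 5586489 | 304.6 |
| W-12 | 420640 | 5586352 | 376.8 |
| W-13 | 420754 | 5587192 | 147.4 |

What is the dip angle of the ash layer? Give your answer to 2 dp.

15.14°

Let the plane be z = a·E + b·N + c.
W-12−W-11: −1026a − 137b = 72.2;  W-13−W-11: −912a + 703b = −157.2.
Solving gives a = −0.03453, b = −0.26841.
Gradient magnitude |∇z| = √(a² + b²) = √(0.00119 + 0.07204) = 0.27062.
True dip = arctan(0.27062) = 15.14°, dipping toward N (azimuth ≈ 007°).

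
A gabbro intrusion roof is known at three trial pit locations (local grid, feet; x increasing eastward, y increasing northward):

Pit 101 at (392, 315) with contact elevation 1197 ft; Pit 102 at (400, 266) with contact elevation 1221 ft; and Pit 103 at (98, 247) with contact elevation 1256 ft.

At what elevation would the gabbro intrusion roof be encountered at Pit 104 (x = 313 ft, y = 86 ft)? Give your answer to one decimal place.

Let the plane be z = a·x + b·y + c.
Pit 102−Pit 101: 8a − 49b = 24;  Pit 103−Pit 101: −294a − 68b = 59.
Solving gives a = −0.08421, b = −0.50355.
Then c = 1197 − a·392 − b·315 = 1388.63.
At (313, 86): z = −26.4 − 43.3 + 1388.63 = 1319.0 ft.

1319.0 ft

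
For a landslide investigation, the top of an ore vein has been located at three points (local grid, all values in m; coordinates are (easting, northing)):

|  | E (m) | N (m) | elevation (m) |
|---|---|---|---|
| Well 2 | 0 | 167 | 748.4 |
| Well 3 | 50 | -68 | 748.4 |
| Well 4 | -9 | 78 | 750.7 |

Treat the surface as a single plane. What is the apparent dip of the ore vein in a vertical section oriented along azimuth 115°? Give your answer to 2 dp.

Two edge vectors: Well 2→Well 3 = (50, -235, 0), Well 2→Well 4 = (-9, -89, 2.3).
Normal n = (Well 2→Well 3) × (Well 2→Well 4) = (-540.5, -115, -6565).
So ∂z/∂E = −n_x/n_z = −0.08233 and ∂z/∂N = −n_y/n_z = −0.01752.
Unit vector along 115° is (sin 115°, cos 115°) = (0.9063, -0.4226).
Slope in that direction = a·(0.9063) + b·(-0.4226) = −0.06721.
Apparent dip = arctan|0.06721| = 3.85° (true dip is 4.8°, so apparent ≤ true as expected).

3.85°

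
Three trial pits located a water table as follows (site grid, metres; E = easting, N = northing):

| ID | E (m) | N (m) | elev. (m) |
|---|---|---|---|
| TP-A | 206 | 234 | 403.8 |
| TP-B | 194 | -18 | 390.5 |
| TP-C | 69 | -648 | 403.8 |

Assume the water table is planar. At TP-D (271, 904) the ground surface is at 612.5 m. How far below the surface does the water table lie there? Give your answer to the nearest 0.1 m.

Let the plane be z = a·E + b·N + c.
TP-B−TP-A: −12a − 252b = −13.3;  TP-C−TP-A: −137a − 882b = 0.
Solving gives a = −0.49000, b = 0.07611.
Then c = 403.8 − a·206 − b·234 = 486.93.
At (271, 904): z_contact = −132.79 + 68.80 + 486.93 = 422.94 m.
Depth below ground = 612.5 − 422.94 = 189.6 m.

189.6 m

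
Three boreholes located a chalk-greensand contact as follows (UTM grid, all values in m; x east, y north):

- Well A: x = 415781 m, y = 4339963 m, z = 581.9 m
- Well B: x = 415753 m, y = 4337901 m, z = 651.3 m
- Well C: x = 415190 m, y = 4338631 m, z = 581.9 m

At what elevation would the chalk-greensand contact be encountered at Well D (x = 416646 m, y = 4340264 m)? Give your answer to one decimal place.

639.1 m

Let the plane be z = a·x + b·y + c.
Well B−Well A: −28a − 2062b = 69.4;  Well C−Well A: −591a − 1332b = 0.
Solving gives a = 0.078250403, b = −0.034719210.
Then c = 581.9 − a·415781 − b·4339963 = 118726.96.
At (416646, 4340264): z = 32602.7 − 150690.5 + 118726.96 = 639.1 m.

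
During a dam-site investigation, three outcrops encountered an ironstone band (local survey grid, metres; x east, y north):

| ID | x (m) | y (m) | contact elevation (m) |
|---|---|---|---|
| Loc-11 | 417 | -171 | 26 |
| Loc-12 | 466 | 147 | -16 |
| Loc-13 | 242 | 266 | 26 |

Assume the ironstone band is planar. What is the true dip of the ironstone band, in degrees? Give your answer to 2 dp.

14.39°

Let the plane be z = a·x + b·y + c.
Loc-12−Loc-11: 49a + 318b = −42;  Loc-13−Loc-11: −175a + 437b = 0.
Solving gives a = −0.23817, b = −0.09538.
Gradient magnitude |∇z| = √(a² + b²) = √(0.05672 + 0.00910) = 0.25656.
True dip = arctan(0.25656) = 14.39°, dipping toward ENE (azimuth ≈ 068°).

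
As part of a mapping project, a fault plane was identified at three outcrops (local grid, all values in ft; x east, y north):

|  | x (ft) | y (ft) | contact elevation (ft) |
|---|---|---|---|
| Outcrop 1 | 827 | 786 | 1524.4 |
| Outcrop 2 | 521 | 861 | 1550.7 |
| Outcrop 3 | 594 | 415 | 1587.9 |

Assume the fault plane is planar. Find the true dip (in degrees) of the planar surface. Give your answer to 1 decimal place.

Two edge vectors: Outcrop 1→Outcrop 2 = (-306, 75, 26.3), Outcrop 1→Outcrop 3 = (-233, -371, 63.5).
Normal n = (Outcrop 1→Outcrop 2) × (Outcrop 1→Outcrop 3) = (14519.8, 13303.1, 131001).
So ∂z/∂x = −n_x/n_z = −0.11084 and ∂z/∂y = −n_y/n_z = −0.10155.
Gradient magnitude |∇z| = √(a² + b²) = √(0.01228 + 0.01031) = 0.15032.
True dip = arctan(0.15032) = 8.5°, dipping toward NE (azimuth ≈ 048°).

8.5°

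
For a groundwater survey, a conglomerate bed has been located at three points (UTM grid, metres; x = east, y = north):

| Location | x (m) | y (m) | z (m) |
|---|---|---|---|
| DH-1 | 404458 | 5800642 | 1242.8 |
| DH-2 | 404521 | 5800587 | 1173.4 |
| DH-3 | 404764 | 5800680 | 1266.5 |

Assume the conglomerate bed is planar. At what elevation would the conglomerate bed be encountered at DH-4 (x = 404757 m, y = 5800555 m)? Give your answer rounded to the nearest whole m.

1119 m

Let the plane be z = a·x + b·y + c.
DH-2−DH-1: 63a − 55b = −69.4;  DH-3−DH-1: 306a + 38b = 23.7.
Solving gives a = −0.06937682, b = 1.18235019.
Then c = 1242.8 − a·404458 − b·5800642 = −6829087.34.
At (404757, 5800555): z = −28080.8 + 6858287.3 − 6829087.34 = 1119.2 m.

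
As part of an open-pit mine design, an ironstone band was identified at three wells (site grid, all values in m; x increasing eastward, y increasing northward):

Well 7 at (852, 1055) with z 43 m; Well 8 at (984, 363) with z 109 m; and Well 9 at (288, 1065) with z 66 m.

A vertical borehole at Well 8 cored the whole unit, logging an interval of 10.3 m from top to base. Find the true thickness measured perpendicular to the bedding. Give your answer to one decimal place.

10.2 m

Two edge vectors: Well 7→Well 8 = (132, -692, 66), Well 7→Well 9 = (-564, 10, 23).
Normal n = (Well 7→Well 8) × (Well 7→Well 9) = (-16576, -40260, -388968).
So ∂z/∂x = −n_x/n_z = −0.04262 and ∂z/∂y = −n_y/n_z = −0.10350.
|∇z| = √(a²+b²) = 0.11193, so dip δ = arctan(0.11193) = 6.39°.
True thickness = vertical thickness × cos δ = 10.3 × cos 6.39° = 10.2 m.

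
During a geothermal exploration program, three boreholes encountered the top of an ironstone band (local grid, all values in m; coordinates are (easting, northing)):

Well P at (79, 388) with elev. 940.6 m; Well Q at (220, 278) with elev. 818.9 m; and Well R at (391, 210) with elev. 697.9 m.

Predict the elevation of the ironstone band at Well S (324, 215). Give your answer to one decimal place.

736.5 m

Two edge vectors: Well P→Well Q = (141, -110, -121.7), Well P→Well R = (312, -178, -242.7).
Normal n = (Well P→Well Q) × (Well P→Well R) = (5034.4, -3749.7, 9222).
So ∂z/∂E = −n_x/n_z = −0.54591 and ∂z/∂N = −n_y/n_z = 0.40660.
Intercept c from Well P: 940.6 + 43.13 − 157.76 = 825.96.
At (324, 215): z = −176.9 + 87.4 + 825.96 = 736.5 m.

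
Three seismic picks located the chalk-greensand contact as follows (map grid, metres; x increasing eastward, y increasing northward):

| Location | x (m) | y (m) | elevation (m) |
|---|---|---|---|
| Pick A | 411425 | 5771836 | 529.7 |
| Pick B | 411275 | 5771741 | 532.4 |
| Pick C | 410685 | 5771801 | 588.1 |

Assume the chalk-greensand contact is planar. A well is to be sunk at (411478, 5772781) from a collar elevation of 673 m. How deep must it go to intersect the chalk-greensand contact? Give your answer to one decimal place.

Let the plane be z = a·x + b·y + c.
Pick B−Pick A: −150a − 95b = 2.7;  Pick C−Pick A: −740a − 35b = 58.4.
Solving gives a = −0.083835511, b = 0.103950807.
Then c = 529.7 − a·411425 − b·5771836 = −564965.29.
At (411478, 5772781): z_contact = −34496.47 + 600085.24 − 564965.29 = 623.49 m.
Depth below ground = 673 − 623.49 = 49.5 m.

49.5 m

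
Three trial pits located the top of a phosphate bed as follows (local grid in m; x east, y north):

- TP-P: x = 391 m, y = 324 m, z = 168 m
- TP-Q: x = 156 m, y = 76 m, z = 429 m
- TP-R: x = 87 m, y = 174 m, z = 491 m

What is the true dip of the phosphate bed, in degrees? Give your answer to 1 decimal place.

Let the plane be z = a·x + b·y + c.
TP-Q−TP-P: −235a − 248b = 261;  TP-R−TP-P: −304a − 150b = 323.
Solving gives a = −1.02023, b = −0.08567.
Gradient magnitude |∇z| = √(a² + b²) = √(1.04087 + 0.00734) = 1.02382.
True dip = arctan(1.02382) = 45.7°, dipping toward E (azimuth ≈ 085°).

45.7°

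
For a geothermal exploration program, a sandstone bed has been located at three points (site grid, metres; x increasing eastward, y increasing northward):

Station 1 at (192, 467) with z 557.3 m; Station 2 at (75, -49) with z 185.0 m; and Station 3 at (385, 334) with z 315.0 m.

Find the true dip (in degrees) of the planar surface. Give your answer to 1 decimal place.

47.5°

Let the plane be z = a·x + b·y + c.
Station 2−Station 1: −117a − 516b = −372.3;  Station 3−Station 1: 193a − 133b = −242.3.
Solving gives a = −0.65577, b = 0.87020.
Gradient magnitude |∇z| = √(a² + b²) = √(0.43003 + 0.75725) = 1.08963.
True dip = arctan(1.08963) = 47.5°, dipping toward SE (azimuth ≈ 143°).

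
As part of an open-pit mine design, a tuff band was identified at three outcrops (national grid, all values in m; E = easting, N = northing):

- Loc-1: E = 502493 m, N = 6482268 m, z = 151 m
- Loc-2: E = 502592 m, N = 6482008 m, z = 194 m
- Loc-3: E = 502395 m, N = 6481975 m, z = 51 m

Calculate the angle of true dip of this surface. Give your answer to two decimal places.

35.60°

Let the plane be z = a·E + b·N + c.
Loc-2−Loc-1: 99a − 260b = 43;  Loc-3−Loc-1: −98a − 293b = −100.
Solving gives a = 0.70841, b = 0.10436.
Gradient magnitude |∇z| = √(a² + b²) = √(0.50184 + 0.01089) = 0.71605.
True dip = arctan(0.71605) = 35.60°, dipping toward W (azimuth ≈ 262°).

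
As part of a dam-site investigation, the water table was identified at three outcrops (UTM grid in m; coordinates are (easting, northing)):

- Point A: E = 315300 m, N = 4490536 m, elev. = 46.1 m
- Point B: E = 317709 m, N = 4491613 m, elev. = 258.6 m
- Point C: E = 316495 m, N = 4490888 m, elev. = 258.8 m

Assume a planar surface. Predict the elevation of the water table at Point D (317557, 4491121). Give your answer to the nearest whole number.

495 m

Let the plane be z = a·E + b·N + c.
Point B−Point A: 2409a + 1077b = 212.5;  Point C−Point A: 1195a + 352b = 212.7.
Solving gives a = 0.35139268, b = −0.58867684.
Then c = 46.1 − a·315300 − b·4490536 = 2532726.53.
At (317557, 4491121): z = 111587.2 − 2643818.9 + 2532726.53 = 494.8 m.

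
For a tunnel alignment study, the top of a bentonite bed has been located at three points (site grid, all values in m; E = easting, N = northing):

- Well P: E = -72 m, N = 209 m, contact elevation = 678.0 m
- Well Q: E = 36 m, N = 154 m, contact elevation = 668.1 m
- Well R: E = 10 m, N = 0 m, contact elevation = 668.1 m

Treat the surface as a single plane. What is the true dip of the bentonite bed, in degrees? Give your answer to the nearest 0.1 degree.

Two edge vectors: Well P→Well Q = (108, -55, -9.9), Well P→Well R = (82, -209, -9.9).
Normal n = (Well P→Well Q) × (Well P→Well R) = (-1524.6, 257.4, -18062).
So ∂z/∂E = −n_x/n_z = −0.08441 and ∂z/∂N = −n_y/n_z = 0.01425.
Gradient magnitude |∇z| = √(a² + b²) = √(0.00712 + 0.00020) = 0.08560.
True dip = arctan(0.08560) = 4.9°, dipping toward E (azimuth ≈ 100°).

4.9°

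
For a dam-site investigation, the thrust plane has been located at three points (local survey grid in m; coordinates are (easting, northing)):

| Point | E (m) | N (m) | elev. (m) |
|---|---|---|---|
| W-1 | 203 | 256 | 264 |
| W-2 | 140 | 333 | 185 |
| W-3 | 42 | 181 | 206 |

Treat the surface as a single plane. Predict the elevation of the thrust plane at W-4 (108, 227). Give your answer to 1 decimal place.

Let the plane be z = a·E + b·N + c.
W-2−W-1: −63a + 77b = −79;  W-3−W-1: −161a − 75b = −58.
Solving gives a = 0.60688, b = −0.52944.
Then c = 264 − a·203 − b·256 = 276.34.
At (108, 227): z = 65.5 − 120.2 + 276.34 = 221.7 m.

221.7 m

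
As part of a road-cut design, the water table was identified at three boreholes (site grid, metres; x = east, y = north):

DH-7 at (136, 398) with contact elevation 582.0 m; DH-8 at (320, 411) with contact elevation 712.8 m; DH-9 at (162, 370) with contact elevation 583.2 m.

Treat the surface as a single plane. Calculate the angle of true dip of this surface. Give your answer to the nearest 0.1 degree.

Two edge vectors: DH-7→DH-8 = (184, 13, 130.8), DH-7→DH-9 = (26, -28, 1.2).
Normal n = (DH-7→DH-8) × (DH-7→DH-9) = (3678, 3180, -5490).
So ∂z/∂x = −n_x/n_z = 0.66995 and ∂z/∂y = −n_y/n_z = 0.57923.
Gradient magnitude |∇z| = √(a² + b²) = √(0.44883 + 0.33551) = 0.88563.
True dip = arctan(0.88563) = 41.5°, dipping toward SW (azimuth ≈ 229°).

41.5°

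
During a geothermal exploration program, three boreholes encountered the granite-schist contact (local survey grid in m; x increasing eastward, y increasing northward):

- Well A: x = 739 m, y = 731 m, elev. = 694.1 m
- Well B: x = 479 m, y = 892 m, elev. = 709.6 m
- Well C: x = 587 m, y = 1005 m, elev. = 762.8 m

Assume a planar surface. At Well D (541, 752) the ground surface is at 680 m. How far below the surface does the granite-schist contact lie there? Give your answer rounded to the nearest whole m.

8 m

Two edge vectors: Well A→Well B = (-260, 161, 15.5), Well A→Well C = (-152, 274, 68.7).
Normal n = (Well A→Well B) × (Well A→Well C) = (6813.7, 15506, -46768).
So ∂z/∂x = −n_x/n_z = 0.14569 and ∂z/∂y = −n_y/n_z = 0.33155.
Intercept c from Well A: 694.1 − 107.67 − 242.36 = 344.07.
At (541, 752): z_contact = 78.8 + 249.3 + 344.07 = 672.2 m.
Depth below ground = 680 − 672.2 = 8 m.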